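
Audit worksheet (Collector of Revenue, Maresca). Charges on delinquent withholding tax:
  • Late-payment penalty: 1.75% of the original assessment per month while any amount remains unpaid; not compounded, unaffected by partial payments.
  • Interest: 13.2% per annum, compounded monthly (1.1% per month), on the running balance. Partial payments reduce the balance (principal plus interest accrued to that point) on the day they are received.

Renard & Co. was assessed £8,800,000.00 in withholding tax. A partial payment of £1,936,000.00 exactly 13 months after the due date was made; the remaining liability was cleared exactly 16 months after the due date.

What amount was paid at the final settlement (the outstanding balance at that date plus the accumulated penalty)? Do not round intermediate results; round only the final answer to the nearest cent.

Balance at month 13: £8,800,000.0000 × (1 + 0.011)^13 = £10,144,898.2330…
After £1,936,000.00 payment: £10,144,898.2330… − £1,936,000.00 = £8,208,898.2330…
Balance at month 16: £8,208,898.2330… × (1 + 0.011)^3 = £8,482,782.6308…
Penalty: 16 × 1.75% × £8,800,000.00 = £2,464,000.00
Final settlement = outstanding balance + penalty = £8,482,782.6308… + £2,464,000.00 = £10,946,782.63

£10,946,782.63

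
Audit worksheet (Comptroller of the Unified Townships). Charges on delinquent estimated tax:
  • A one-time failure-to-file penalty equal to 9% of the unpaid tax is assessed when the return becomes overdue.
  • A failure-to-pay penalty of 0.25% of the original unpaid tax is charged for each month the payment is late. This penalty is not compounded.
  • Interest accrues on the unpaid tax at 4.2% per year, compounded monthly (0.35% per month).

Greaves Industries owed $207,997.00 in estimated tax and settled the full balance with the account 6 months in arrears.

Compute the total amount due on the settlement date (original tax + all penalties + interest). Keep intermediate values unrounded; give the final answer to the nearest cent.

$234,243.02

Failure-to-file penalty: 9% × $207,997.00 = $18,719.73
Failure-to-pay penalty = 0.25% × $207,997.00 × 6 mo = $3,119.96…
Interest: $207,997.00 × ((1 + 0.0035)^6 − 1) = $207,997.00 × 0.0211846… = $4,406.3353…
Total = $207,997.00 + $21,839.6850 + $4,406.3353… = $234,243.02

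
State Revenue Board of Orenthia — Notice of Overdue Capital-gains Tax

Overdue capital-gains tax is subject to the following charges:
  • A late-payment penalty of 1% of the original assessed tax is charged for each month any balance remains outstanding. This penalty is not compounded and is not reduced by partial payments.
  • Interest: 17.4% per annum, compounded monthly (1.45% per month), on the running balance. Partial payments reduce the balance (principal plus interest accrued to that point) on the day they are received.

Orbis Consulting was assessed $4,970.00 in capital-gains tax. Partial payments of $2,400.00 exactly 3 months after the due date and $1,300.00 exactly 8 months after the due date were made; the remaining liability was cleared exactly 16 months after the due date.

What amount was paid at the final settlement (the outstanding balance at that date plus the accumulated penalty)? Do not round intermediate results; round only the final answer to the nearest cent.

$2,699.92

Balance at month 3: $4,970.0000 × (1 + 0.0145)^3 = $5,189.3450…
After $2,400.00 payment: $5,189.3450… − $2,400.00 = $2,789.3450…
Balance at month 8: $2,789.3450… × (1 + 0.0145)^5 = $2,997.5227…
After $1,300.00 payment: $2,997.5227… − $1,300.00 = $1,697.5227…
Balance at month 16: $1,697.5227… × (1 + 0.0145)^8 = $1,904.7238…
Penalty: 16 × 1% × $4,970.00 = $795.20
Final settlement = outstanding balance + penalty = $1,904.7238… + $795.20 = $2,699.92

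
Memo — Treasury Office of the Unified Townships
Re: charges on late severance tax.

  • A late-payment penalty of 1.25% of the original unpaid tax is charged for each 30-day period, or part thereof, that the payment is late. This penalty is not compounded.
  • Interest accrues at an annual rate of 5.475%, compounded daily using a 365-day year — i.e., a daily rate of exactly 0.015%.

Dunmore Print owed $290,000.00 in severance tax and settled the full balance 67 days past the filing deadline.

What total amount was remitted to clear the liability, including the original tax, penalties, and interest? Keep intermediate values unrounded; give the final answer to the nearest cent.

$303,803.97

Penalty periods: ⌈67/30⌉ = 3; penalty = 3 × 1.25% × $290,000.00 = $10,875.00
Interest: $290,000.00 × ((1 + 0.00015)^67 − 1) = $290,000.00 × 0.01009991… = $2,928.9738…
Total = $290,000.00 + $10,875.0000 + $2,928.9738… = $303,803.97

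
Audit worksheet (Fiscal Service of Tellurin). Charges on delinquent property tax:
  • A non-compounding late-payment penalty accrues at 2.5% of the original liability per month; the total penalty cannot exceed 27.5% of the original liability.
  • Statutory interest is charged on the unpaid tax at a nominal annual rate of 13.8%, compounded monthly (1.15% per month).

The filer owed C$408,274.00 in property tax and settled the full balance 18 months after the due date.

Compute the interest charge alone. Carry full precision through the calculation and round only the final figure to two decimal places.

C$93,303.09

Interest: C$408,274.00 × ((1 + 0.0115)^18 − 1) = C$408,274.00 × 0.2285306… = C$93,303.0902…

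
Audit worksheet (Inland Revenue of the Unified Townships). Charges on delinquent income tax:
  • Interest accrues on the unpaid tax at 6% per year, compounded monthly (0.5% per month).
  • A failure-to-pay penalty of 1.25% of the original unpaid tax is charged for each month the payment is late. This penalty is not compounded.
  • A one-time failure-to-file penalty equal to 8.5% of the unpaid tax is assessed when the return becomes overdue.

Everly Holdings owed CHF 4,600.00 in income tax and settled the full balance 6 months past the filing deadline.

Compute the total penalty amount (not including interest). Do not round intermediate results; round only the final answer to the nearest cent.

Failure-to-file penalty: 8.5% × CHF 4,600.00 = CHF 391.00
Failure-to-pay penalty: 6 × 1.25% × CHF 4,600.00 = CHF 345.00
Total penalty = CHF 391.00 + CHF 345.00 = CHF 736.00

CHF 736.00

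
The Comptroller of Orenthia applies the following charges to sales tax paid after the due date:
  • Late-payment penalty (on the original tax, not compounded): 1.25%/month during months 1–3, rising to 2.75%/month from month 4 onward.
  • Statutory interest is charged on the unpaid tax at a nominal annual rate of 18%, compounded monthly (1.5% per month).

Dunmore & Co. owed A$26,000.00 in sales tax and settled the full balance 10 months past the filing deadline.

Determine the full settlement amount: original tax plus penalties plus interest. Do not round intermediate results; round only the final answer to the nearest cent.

A$36,154.06

Penalty, months 1–3: 3 × 1.25% × A$26,000.00 = A$975.00
Penalty, months 4–10: 7 × 2.75% × A$26,000.00 = A$5,005.00
Interest: A$26,000.00 × ((1 + 0.015)^10 − 1) = A$26,000.00 × 0.1605408… = A$4,174.0615…
Total = A$26,000.00 + A$5,980.0000 + A$4,174.0615… = A$36,154.06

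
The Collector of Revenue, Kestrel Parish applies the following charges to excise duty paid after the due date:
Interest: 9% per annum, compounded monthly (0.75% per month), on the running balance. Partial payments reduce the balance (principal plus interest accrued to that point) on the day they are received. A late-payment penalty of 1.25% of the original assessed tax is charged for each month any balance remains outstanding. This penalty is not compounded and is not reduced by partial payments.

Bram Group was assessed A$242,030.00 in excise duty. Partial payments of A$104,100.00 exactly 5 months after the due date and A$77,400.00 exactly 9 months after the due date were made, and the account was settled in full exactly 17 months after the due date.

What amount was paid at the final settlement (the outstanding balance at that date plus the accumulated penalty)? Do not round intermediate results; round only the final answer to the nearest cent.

Balance at month 5: A$242,030.0000 × (1 + 0.0075)^5 = A$251,243.2918…
After A$104,100.00 payment: A$251,243.2918… − A$104,100.00 = A$147,143.2918…
Balance at month 9: A$147,143.2918… × (1 + 0.0075)^4 = A$151,607.5002…
After A$77,400.00 payment: A$151,607.5002… − A$77,400.00 = A$74,207.5002…
Balance at month 17: A$74,207.5002… × (1 + 0.0075)^8 = A$78,778.5967…
Penalty: 17 × 1.25% × A$242,030.00 = A$51,431.38…
Final settlement = outstanding balance + penalty = A$78,778.5967… + A$51,431.38… = A$130,209.97

A$130,209.97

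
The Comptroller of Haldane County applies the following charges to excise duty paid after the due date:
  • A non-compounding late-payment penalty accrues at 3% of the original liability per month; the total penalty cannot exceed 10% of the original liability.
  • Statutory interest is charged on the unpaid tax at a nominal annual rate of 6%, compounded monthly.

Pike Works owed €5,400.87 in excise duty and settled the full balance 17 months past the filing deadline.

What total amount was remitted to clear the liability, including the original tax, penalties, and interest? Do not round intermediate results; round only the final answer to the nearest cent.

€6,418.86

Penalty (uncapped): 17 × 3% × €5,400.87 = €2,754.44…; cap = 10% × €5,400.87 = €540.09… → penalty = €540.09…
Interest (6%/yr ÷ 12 = 0.5%/month): €5,400.87 × ((1 + 0.005)^17 − 1) = €477.9041…
Total = €5,400.87 + €540.0870 + €477.9041… = €6,418.86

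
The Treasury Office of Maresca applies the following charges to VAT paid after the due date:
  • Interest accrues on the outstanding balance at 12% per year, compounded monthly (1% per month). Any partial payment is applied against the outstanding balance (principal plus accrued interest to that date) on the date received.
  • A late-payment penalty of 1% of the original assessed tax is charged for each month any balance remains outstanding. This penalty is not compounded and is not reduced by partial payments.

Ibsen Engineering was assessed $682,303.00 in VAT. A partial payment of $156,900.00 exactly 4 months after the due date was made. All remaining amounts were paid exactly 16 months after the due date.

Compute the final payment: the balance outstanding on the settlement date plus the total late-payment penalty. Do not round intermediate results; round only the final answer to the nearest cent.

$732,423.56

Balance at month 4: $682,303.0000 × (1 + 0.01)^4 = $710,007.2378…
After $156,900.00 payment: $710,007.2378… − $156,900.00 = $553,107.2378…
Balance at month 16: $553,107.2378… × (1 + 0.01)^12 = $623,255.0799…
Penalty: 16 × 1% × $682,303.00 = $109,168.48
Final settlement = outstanding balance + penalty = $623,255.0799… + $109,168.48 = $732,423.56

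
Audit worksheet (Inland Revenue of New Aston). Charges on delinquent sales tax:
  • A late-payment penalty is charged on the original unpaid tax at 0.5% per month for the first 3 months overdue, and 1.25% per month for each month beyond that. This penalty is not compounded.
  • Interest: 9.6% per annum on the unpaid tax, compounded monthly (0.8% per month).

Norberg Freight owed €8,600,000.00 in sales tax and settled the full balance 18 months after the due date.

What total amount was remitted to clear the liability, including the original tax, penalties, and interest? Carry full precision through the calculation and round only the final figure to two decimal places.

Penalty, months 1–3: 3 × 0.5% × €8,600,000.00 = €129,000.00
Penalty, months 4–18: 15 × 1.25% × €8,600,000.00 = €1,612,500.00
Interest: €8,600,000.00 × ((1 + 0.008)^18 − 1) = €8,600,000.00 × 0.1542226… = €1,326,314.4585…
Total = €8,600,000.00 + €1,741,500.0000 + €1,326,314.4585… = €11,667,814.46

€11,667,814.46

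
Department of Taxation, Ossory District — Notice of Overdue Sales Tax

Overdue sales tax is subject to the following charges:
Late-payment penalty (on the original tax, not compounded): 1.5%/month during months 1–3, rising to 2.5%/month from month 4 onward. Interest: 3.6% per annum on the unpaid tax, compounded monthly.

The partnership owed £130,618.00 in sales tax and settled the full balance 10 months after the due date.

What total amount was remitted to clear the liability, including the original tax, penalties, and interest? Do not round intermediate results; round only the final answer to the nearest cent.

£163,325.83

Penalty, months 1–3: 3 × 1.5% × £130,618.00 = £5,877.81
Penalty, months 4–10: 7 × 2.5% × £130,618.00 = £22,858.15
Interest (3.6%/yr ÷ 12 = 0.3%/month): £130,618.00 × ((1 + 0.003)^10 − 1) = £3,971.8657…
Total = £130,618.00 + £28,735.9600 + £3,971.8657… = £163,325.83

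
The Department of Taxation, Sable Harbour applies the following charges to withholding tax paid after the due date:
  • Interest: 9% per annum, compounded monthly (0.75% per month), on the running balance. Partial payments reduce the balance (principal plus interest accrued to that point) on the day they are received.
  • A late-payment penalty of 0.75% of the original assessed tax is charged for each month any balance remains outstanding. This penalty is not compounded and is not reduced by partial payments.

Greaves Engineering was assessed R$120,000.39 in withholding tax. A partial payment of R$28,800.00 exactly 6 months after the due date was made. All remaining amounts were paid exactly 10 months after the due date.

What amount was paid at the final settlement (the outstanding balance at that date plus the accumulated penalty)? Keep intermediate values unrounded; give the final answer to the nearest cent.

Balance at month 6: R$120,000.3900 × (1 + 0.0075)^6 = R$125,502.6761…
After R$28,800.00 payment: R$125,502.6761… − R$28,800.00 = R$96,702.6761…
Balance at month 10: R$96,702.6761… × (1 + 0.0075)^4 = R$99,636.5570…
Penalty: 10 × 0.75% × R$120,000.39 = R$9,000.03…
Final settlement = outstanding balance + penalty = R$99,636.5570… + R$9,000.03… = R$108,636.59

R$108,636.59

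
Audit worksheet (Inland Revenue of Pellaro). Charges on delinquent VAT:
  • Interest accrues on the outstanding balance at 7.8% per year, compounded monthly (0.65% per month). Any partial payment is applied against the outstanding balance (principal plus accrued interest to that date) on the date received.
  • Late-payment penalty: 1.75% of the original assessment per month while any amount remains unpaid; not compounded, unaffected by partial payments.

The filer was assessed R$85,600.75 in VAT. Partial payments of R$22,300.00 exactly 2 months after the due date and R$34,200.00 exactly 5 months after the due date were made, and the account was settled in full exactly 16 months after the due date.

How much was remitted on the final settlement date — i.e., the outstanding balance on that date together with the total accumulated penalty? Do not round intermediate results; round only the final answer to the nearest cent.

R$57,775.23

Balance at month 2: R$85,600.7500 × (1 + 0.0065)^2 = R$86,717.1764…
After R$22,300.00 payment: R$86,717.1764… − R$22,300.00 = R$64,417.1764…
Balance at month 5: R$64,417.1764… × (1 + 0.0065)^3 = R$65,681.4939…
After R$34,200.00 payment: R$65,681.4939… − R$34,200.00 = R$31,481.4939…
Balance at month 16: R$31,481.4939… × (1 + 0.0065)^11 = R$33,807.0211…
Penalty: 16 × 1.75% × R$85,600.75 = R$23,968.21
Final settlement = outstanding balance + penalty = R$33,807.0211… + R$23,968.21 = R$57,775.23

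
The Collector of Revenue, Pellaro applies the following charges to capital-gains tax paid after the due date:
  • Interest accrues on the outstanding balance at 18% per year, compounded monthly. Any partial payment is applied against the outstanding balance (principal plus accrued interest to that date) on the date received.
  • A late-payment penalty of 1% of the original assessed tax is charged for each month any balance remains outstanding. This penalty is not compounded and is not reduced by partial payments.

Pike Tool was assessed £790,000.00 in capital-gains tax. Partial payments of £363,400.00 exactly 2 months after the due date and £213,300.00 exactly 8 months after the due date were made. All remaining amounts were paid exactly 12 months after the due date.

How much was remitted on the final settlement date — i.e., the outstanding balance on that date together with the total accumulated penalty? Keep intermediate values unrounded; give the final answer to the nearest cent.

£391,208.97

Monthly rate = 18% ÷ 12 = 1.5%
Balance at month 2: £790,000.0000 × (1 + 0.015)^2 = £813,877.7500
After £363,400.00 payment: £813,877.7500 − £363,400.00 = £450,477.7500
Balance at month 8: £450,477.7500 × (1 + 0.015)^6 = £492,571.8613…
After £213,300.00 payment: £492,571.8613… − £213,300.00 = £279,271.8613…
Balance at month 12: £279,271.8613… × (1 + 0.015)^4 = £296,408.9743…
Penalty: 12 × 1% × £790,000.00 = £94,800.00
Final settlement = outstanding balance + penalty = £296,408.9743… + £94,800.00 = £391,208.97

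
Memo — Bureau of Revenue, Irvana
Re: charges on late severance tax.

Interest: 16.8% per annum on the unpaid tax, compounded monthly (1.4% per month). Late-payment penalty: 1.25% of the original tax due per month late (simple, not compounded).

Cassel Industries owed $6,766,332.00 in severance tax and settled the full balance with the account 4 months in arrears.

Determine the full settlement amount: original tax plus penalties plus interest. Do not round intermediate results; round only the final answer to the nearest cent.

$7,491,594.93

Late-payment penalty = 1.25% × $6,766,332.00 × 4 mo = $338,316.60
Interest: $6,766,332.00 × ((1 + 0.014)^4 − 1) = $6,766,332.00 × 0.0571870… = $386,946.3256…
Total = $6,766,332.00 + $338,316.6000 + $386,946.3256… = $7,491,594.93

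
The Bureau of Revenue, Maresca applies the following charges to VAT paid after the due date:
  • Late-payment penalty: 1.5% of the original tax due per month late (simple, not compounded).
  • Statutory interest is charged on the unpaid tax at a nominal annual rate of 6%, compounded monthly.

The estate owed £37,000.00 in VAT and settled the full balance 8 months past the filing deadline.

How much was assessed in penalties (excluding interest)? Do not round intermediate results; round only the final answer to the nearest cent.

£4,440.00

Late-payment penalty = 1.5% × £37,000.00 × 8 mo = £4,440.00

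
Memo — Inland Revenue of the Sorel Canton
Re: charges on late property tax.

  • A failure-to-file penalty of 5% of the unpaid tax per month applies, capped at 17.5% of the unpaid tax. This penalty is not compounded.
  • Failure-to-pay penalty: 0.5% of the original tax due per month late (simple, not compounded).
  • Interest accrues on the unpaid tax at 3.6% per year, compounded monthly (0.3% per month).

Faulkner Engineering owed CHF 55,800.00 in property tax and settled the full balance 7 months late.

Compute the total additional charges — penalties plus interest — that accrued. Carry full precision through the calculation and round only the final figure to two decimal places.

Failure-to-file: 7 × 5% × CHF 55,800.00 = CHF 19,530.00, capped at 17.5% × CHF 55,800.00 = CHF 9,765.00
Failure-to-pay penalty = 0.5% × CHF 55,800.00 × 7 mo = CHF 1,953.00
Interest: CHF 55,800.00 × ((1 + 0.003)^7 − 1) = CHF 55,800.00 × 0.0211899… = CHF 1,182.3991…
Penalties + interest = CHF 11,718.0000 + CHF 1,182.3991… = CHF 12,900.40

CHF 12,900.40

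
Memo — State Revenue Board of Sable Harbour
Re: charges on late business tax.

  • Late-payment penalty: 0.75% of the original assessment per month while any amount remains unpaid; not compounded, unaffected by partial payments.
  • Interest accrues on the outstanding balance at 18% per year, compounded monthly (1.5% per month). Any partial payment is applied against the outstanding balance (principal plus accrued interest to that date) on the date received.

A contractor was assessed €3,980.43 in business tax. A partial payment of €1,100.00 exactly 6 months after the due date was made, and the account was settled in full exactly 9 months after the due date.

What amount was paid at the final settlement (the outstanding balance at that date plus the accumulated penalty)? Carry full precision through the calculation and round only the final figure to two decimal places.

Balance at month 6: €3,980.4300 × (1 + 0.015)^6 = €4,352.3744…
After €1,100.00 payment: €4,352.3744… − €1,100.00 = €3,252.3744…
Balance at month 9: €3,252.3744… × (1 + 0.015)^3 = €3,400.9375…
Penalty: 9 × 0.75% × €3,980.43 = €268.68…
Final settlement = outstanding balance + penalty = €3,400.9375… + €268.68… = €3,669.62

€3,669.62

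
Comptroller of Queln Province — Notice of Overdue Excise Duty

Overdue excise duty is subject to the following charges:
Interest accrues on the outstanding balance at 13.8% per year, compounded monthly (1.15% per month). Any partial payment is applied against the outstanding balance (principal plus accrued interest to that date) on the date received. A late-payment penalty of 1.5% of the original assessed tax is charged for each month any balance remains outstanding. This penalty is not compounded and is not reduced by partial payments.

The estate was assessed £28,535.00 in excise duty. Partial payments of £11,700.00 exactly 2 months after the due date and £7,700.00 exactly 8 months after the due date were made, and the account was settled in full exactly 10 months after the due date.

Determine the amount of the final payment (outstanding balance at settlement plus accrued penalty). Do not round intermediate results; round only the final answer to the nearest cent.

Balance at month 2: £28,535.0000 × (1 + 0.0115)^2 = £29,195.0788…
After £11,700.00 payment: £29,195.0788… − £11,700.00 = £17,495.0788…
Balance at month 8: £17,495.0788… × (1 + 0.0115)^6 = £18,737.4818…
After £7,700.00 payment: £18,737.4818… − £7,700.00 = £11,037.4818…
Balance at month 10: £11,037.4818… × (1 + 0.0115)^2 = £11,292.8036…
Penalty: 10 × 1.5% × £28,535.00 = £4,280.25
Final settlement = outstanding balance + penalty = £11,292.8036… + £4,280.25 = £15,573.05

£15,573.05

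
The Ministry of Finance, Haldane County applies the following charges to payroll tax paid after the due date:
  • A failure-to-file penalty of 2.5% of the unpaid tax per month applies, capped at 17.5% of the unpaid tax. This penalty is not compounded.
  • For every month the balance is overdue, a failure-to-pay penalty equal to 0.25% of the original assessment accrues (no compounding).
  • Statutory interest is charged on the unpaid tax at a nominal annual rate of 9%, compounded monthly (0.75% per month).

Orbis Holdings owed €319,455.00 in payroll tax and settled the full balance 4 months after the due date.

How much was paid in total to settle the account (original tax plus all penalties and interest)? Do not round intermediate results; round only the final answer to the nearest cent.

Failure-to-file: 4 × 2.5% × €319,455.00 = €31,945.50 (under the 17.5% cap)
Failure-to-pay penalty: 4 × 0.25% × €319,455.00 = €3,194.55
Interest: €319,455.00 × ((1 + 0.0075)^4 − 1) = €319,455.00 × 0.0303392… = €9,692.0062…
Total = €319,455.00 + €35,140.0500 + €9,692.0062… = €364,287.06

€364,287.06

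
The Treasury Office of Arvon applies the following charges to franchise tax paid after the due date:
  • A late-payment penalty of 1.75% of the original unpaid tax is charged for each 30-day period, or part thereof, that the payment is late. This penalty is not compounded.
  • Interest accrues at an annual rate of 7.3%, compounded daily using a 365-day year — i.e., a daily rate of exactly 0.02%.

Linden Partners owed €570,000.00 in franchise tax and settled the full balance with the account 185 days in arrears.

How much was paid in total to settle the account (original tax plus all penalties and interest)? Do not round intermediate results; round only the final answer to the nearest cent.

Penalty periods: ⌈185/30⌉ = 7; penalty = 7 × 1.75% × €570,000.00 = €69,825.00
Interest: €570,000.00 × ((1 + 0.0002)^185 − 1) = €570,000.00 × 0.03768918… = €21,482.8337…
Total = €570,000.00 + €69,825.0000 + €21,482.8337… = €661,307.83

€661,307.83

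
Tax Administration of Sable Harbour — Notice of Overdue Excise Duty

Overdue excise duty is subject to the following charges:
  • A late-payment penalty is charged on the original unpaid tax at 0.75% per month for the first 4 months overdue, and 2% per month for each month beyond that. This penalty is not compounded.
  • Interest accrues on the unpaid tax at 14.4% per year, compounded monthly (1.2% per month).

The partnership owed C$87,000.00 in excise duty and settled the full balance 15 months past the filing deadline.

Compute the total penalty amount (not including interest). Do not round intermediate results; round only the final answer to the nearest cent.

C$21,750.00

Penalty, months 1–4: 4 × 0.75% × C$87,000.00 = C$2,610.00
Penalty, months 5–15: 11 × 2% × C$87,000.00 = C$19,140.00
Total penalty = C$2,610.00 + C$19,140.00 = C$21,750.00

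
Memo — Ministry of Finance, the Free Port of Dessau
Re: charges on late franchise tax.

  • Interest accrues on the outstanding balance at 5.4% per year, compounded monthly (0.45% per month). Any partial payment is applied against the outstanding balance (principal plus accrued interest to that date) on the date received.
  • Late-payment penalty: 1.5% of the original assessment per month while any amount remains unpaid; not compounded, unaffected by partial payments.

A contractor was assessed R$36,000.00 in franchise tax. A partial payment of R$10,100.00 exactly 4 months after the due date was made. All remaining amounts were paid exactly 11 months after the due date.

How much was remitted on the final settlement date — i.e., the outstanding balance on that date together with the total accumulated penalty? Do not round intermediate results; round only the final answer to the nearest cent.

R$33,340.16

Balance at month 4: R$36,000.0000 × (1 + 0.0045)^4 = R$36,652.3871…
After R$10,100.00 payment: R$36,652.3871… − R$10,100.00 = R$26,552.3871…
Balance at month 11: R$26,552.3871… × (1 + 0.0045)^7 = R$27,400.1638…
Penalty: 11 × 1.5% × R$36,000.00 = R$5,940.00
Final settlement = outstanding balance + penalty = R$27,400.1638… + R$5,940.00 = R$33,340.16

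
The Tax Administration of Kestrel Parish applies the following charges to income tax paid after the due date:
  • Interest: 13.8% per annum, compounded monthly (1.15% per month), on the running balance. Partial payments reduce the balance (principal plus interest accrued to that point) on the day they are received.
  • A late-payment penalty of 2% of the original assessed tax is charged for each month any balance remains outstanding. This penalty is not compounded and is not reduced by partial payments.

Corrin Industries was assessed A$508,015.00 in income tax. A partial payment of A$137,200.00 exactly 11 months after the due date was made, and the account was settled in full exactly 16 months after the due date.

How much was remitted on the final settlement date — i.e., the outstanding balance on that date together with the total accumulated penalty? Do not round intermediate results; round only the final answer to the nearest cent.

Balance at month 11: A$508,015.0000 × (1 + 0.0115)^11 = A$576,104.5350…
After A$137,200.00 payment: A$576,104.5350… − A$137,200.00 = A$438,904.5350…
Balance at month 16: A$438,904.5350… × (1 + 0.0115)^5 = A$464,728.7107…
Penalty: 16 × 2% × A$508,015.00 = A$162,564.80
Final settlement = outstanding balance + penalty = A$464,728.7107… + A$162,564.80 = A$627,293.51

A$627,293.51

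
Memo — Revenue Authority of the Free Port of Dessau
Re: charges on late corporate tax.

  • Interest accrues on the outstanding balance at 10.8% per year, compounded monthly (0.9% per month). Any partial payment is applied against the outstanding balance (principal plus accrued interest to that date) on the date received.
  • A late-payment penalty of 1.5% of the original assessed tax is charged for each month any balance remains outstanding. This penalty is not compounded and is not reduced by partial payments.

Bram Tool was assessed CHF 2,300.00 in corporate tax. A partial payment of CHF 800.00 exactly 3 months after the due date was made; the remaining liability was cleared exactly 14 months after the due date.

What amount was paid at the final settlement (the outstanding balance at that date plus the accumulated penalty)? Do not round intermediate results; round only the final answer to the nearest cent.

Balance at month 3: CHF 2,300.0000 × (1 + 0.009)^3 = CHF 2,362.6606…
After CHF 800.00 payment: CHF 2,362.6606… − CHF 800.00 = CHF 1,562.6606…
Balance at month 14: CHF 1,562.6606… × (1 + 0.009)^11 = CHF 1,724.5170…
Penalty: 14 × 1.5% × CHF 2,300.00 = CHF 483.00
Final settlement = outstanding balance + penalty = CHF 1,724.5170… + CHF 483.00 = CHF 2,207.52

CHF 2,207.52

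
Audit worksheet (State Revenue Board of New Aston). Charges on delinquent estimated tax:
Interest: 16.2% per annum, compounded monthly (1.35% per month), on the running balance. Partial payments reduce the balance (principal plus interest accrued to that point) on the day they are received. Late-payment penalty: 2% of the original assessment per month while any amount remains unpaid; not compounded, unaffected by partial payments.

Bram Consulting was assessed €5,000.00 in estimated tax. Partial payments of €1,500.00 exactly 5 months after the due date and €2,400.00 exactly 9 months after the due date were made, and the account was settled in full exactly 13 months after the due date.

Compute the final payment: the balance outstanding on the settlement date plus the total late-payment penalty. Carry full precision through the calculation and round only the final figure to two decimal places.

Balance at month 5: €5,000.0000 × (1 + 0.0135)^5 = €5,346.7364…
After €1,500.00 payment: €5,346.7364… − €1,500.00 = €3,846.7364…
Balance at month 9: €3,846.7364… × (1 + 0.0135)^4 = €4,058.7045…
After €2,400.00 payment: €4,058.7045… − €2,400.00 = €1,658.7045…
Balance at month 13: €1,658.7045… × (1 + 0.0135)^4 = €1,750.1047…
Penalty: 13 × 2% × €5,000.00 = €1,300.00
Final settlement = outstanding balance + penalty = €1,750.1047… + €1,300.00 = €3,050.10

€3,050.10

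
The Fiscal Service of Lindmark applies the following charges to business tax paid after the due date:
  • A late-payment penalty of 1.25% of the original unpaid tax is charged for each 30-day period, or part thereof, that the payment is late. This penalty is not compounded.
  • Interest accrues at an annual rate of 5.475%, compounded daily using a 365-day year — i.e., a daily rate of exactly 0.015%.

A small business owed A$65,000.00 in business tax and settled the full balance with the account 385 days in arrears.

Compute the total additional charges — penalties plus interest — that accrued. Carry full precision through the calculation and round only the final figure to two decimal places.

A$14,426.46

Penalty periods: ⌈385/30⌉ = 13; penalty = 13 × 1.25% × A$65,000.00 = A$10,562.50
Interest: A$65,000.00 × ((1 + 0.00015)^385 − 1) = A$65,000.00 × 0.05944551… = A$3,863.9583…
Penalties + interest = A$10,562.5000 + A$3,863.9583… = A$14,426.46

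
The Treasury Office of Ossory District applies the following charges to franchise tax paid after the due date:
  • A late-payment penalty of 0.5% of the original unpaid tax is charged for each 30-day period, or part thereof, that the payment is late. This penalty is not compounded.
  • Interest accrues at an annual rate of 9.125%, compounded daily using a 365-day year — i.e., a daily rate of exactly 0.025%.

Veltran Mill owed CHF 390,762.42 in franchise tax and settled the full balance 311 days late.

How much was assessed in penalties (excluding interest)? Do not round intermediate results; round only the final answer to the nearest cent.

Penalty periods: ⌈311/30⌉ = 11; penalty = 11 × 0.5% × CHF 390,762.42 = CHF 21,491.93…

CHF 21,491.93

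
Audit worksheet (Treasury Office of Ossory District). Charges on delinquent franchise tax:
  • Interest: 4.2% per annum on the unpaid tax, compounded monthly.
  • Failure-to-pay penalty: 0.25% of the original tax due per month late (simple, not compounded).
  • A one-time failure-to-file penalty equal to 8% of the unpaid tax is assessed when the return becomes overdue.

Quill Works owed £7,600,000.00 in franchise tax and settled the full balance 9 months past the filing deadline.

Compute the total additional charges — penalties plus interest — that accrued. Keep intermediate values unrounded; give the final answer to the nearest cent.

Failure-to-file penalty: 8% × £7,600,000.00 = £608,000.00
Failure-to-pay penalty = 0.25% × £7,600,000.00 × 9 mo = £171,000.00
Interest (4.2%/yr ÷ 12 = 0.35%/month): £7,600,000.00 × ((1 + 0.0035)^9 − 1) = £242,779.1156…
Penalties + interest = £779,000.0000 + £242,779.1156… = £1,021,779.12

£1,021,779.12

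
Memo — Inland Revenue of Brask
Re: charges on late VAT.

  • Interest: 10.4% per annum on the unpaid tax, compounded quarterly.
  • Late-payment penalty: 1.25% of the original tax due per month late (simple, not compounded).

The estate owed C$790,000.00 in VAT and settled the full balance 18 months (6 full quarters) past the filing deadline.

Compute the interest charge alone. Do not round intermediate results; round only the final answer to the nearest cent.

C$131,533.77

Interest (10.4%/yr ÷ 4 = 2.6%/quarter): C$790,000.00 × ((1 + 0.026)^6 − 1) = C$131,533.7725…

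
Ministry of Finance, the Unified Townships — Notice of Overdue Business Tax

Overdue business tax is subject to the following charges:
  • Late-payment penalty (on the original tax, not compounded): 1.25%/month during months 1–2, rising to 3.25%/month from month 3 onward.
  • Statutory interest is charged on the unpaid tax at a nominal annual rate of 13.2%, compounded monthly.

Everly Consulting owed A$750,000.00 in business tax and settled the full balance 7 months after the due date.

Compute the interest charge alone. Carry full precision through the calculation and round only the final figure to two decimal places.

A$59,691.08

Interest (13.2%/yr ÷ 12 = 1.1%/month): A$750,000.00 × ((1 + 0.011)^7 − 1) = A$59,691.0756…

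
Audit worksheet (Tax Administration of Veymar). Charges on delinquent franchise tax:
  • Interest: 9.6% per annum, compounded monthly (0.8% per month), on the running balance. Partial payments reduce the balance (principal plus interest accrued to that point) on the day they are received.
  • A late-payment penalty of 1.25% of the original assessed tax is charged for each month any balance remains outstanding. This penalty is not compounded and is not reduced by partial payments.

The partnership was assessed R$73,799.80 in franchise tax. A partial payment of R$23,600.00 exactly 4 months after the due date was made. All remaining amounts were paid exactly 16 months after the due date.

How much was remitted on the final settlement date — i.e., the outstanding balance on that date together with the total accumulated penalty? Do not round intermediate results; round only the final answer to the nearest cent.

Balance at month 4: R$73,799.8000 × (1 + 0.008)^4 = R$76,189.8842…
After R$23,600.00 payment: R$76,189.8842… − R$23,600.00 = R$52,589.8842…
Balance at month 16: R$52,589.8842… × (1 + 0.008)^12 = R$57,866.6844…
Penalty: 16 × 1.25% × R$73,799.80 = R$14,759.96
Final settlement = outstanding balance + penalty = R$57,866.6844… + R$14,759.96 = R$72,626.64

R$72,626.64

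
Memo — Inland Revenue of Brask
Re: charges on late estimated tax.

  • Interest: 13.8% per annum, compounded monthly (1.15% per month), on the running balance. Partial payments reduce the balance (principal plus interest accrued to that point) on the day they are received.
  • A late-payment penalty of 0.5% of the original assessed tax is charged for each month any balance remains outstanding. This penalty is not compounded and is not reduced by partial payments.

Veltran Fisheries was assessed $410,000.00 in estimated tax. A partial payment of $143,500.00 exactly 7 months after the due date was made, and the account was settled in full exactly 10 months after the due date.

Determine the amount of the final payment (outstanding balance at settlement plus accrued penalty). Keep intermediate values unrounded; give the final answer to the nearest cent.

Balance at month 7: $410,000.0000 × (1 + 0.0115)^7 = $444,165.7498…
After $143,500.00 payment: $444,165.7498… − $143,500.00 = $300,665.7498…
Balance at month 10: $300,665.7498… × (1 + 0.0115)^3 = $311,158.4646…
Penalty: 10 × 0.5% × $410,000.00 = $20,500.00
Final settlement = outstanding balance + penalty = $311,158.4646… + $20,500.00 = $331,658.46

$331,658.46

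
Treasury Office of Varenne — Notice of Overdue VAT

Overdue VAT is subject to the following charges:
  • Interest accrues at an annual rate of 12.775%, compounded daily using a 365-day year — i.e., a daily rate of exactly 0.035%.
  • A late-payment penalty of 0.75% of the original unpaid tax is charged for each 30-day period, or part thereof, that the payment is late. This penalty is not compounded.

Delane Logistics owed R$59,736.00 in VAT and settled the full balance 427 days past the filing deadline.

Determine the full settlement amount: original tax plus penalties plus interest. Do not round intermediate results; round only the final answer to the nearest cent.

Penalty periods: ⌈427/30⌉ = 15; penalty = 15 × 0.75% × R$59,736.00 = R$6,720.30
Interest: R$59,736.00 × ((1 + 0.00035)^427 − 1) = R$59,736.00 × 0.16116505… = R$9,627.3553…
Total = R$59,736.00 + R$6,720.3000 + R$9,627.3553… = R$76,083.66

R$76,083.66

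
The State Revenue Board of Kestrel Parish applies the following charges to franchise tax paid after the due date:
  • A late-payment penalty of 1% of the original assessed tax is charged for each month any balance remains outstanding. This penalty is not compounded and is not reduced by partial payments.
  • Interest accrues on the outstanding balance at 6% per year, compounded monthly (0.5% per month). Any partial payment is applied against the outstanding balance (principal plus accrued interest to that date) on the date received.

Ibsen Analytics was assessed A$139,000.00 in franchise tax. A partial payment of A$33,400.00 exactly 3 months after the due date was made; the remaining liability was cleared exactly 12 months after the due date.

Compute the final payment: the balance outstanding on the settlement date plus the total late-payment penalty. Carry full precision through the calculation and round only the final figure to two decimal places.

A$129,319.80

Balance at month 3: A$139,000.0000 × (1 + 0.005)^3 = A$141,095.4424…
After A$33,400.00 payment: A$141,095.4424… − A$33,400.00 = A$107,695.4424…
Balance at month 12: A$107,695.4424… × (1 + 0.005)^9 = A$112,639.8025…
Penalty: 12 × 1% × A$139,000.00 = A$16,680.00
Final settlement = outstanding balance + penalty = A$112,639.8025… + A$16,680.00 = A$129,319.80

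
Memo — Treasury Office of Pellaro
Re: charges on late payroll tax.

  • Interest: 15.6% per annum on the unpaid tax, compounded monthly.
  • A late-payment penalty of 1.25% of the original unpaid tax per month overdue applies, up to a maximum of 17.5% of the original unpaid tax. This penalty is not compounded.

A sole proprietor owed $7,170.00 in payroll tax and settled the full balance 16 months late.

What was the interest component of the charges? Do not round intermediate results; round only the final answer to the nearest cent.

Interest (15.6%/yr ÷ 12 = 1.3%/month): $7,170.00 × ((1 + 0.013)^16 − 1) = $1,645.9736…

$1,645.97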